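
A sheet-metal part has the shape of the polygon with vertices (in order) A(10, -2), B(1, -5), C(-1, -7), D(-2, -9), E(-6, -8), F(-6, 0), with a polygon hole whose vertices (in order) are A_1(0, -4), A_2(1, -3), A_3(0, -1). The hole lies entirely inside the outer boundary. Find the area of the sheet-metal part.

68

Outer boundary:
A→B: (10)(-5) − (1)(-2) = -48
B→C: (1)(-7) − (-1)(-5) = -12
C→D: (-1)(-9) − (-2)(-7) = -5
D→E: (-2)(-8) − (-6)(-9) = -38
E→F: (-6)(0) − (-6)(-8) = -48
F→A: (-6)(-2) − (10)(0) = 12
Σ = -139
Area = |Σ|/2 = 69.5.
Hole:
Apply the surveyor's formula: 2A = Σ (x_i·y_{i+1} − x_{i+1}·y_i), indices taken mod 3.
A_1→A_2: (0)(-3) − (1)(-4) = 4
A_2→A_3: (1)(-1) − (0)(-3) = -1
A_3→A_1: (0)(-4) − (0)(-1) = 0
Σ = 3
Area = |Σ|/2 = 1.5.
Net area = 69.5 − 1.5 = 68.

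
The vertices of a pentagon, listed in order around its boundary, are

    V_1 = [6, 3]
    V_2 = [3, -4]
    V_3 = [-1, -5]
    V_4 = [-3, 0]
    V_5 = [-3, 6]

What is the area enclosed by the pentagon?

Σ = (-33) + (-19) + (-15) + (-18) + (-45) = -130
Area = |Σ|/2 = 65.

65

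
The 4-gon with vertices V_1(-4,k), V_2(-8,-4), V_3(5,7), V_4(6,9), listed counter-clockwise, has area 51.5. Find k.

The doubled signed area Σ (x_i y_{i+1} − x_{i+1} y_i) is linear in k.
With k=0 it equals 19; the coefficient of k is 14 (from the two edges through V_1).
So 14·k + 19 = 2·51.5 = 103 ⇒ k = 6.

6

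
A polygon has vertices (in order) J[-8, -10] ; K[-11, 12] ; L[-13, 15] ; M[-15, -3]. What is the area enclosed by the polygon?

Apply the shoelace (surveyor's) formula: 2A = Σ (x_i·y_{i+1} − x_{i+1}·y_i), indices taken mod 4.
Σ = (-206) + (-9) + (264) + (126) = 175
Area = |Σ|/2 = 87.5.

87.5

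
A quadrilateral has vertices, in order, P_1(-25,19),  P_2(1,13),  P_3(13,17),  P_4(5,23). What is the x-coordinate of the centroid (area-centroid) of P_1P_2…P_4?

Apply the shoelace formula. First the cross-terms c_i = x_i·y_{i+1} − x_{i+1}·y_i:
  -344, -152, 214, 670  ⇒  2A = 388, A = 194.
Then Σ (x_i + x_{i+1})·c_i = -3420, so x̄ = -3420 / (6·194) = -285/97.

-285/97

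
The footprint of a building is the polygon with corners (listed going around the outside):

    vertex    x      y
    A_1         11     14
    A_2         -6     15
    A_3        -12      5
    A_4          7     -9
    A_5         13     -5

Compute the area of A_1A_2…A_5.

Cross-terms: 249, 150, 73, 82, 237  ⇒  Σ = 791
Area = |Σ|/2 = 395.5.

395.5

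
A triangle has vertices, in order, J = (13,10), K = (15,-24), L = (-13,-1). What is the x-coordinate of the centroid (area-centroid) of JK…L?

5

Apply the surveyor's formula. First the cross-terms c_i = x_i·y_{i+1} − x_{i+1}·y_i:
  -462, -327, -117  ⇒  2A = -906, A = -453.
Then Σ (x_i + x_{i+1})·c_i = -13590, so x̄ = -13590 / (6·(-453)) = 5.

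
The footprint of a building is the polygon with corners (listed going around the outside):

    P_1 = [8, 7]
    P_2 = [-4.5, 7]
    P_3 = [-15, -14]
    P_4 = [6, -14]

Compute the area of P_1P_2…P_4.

351.75

Apply the surveyor's formula: 2A = Σ (x_i·y_{i+1} − x_{i+1}·y_i), indices taken mod 4.
Cross-terms: 87.5, 168, 294, 154  ⇒  Σ = 703.5
Area = |Σ|/2 = 351.75.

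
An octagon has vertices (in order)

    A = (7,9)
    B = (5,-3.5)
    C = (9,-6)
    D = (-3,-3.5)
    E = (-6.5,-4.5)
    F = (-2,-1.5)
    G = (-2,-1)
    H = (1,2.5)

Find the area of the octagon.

69.75

A→B: (7)(-3.5) − (5)(9) = -69.5
B→C: (5)(-6) − (9)(-3.5) = 1.5
C→D: (9)(-3.5) − (-3)(-6) = -49.5
D→E: (-3)(-4.5) − (-6.5)(-3.5) = -9.25
E→F: (-6.5)(-1.5) − (-2)(-4.5) = 0.75
F→G: (-2)(-1) − (-2)(-1.5) = -1
G→H: (-2)(2.5) − (1)(-1) = -4
H→A: (1)(9) − (7)(2.5) = -8.5
Σ = -139.5
Area = |Σ|/2 = 69.75.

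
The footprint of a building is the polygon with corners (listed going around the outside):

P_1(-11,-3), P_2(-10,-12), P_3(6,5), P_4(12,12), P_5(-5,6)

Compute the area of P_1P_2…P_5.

174.5

Apply the shoelace formula: 2A = Σ (x_i·y_{i+1} − x_{i+1}·y_i), indices taken mod 5.
Cross-terms: 102, 22, 12, 132, 81  ⇒  Σ = 349
Area = |Σ|/2 = 174.5.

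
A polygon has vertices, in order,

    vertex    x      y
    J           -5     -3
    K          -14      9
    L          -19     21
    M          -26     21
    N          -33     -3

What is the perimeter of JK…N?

88

|JK| = √((-9)² + (12)²) = √225 = 15
|KL| = √((-5)² + (12)²) = √169 = 13
|LM| = √((-7)² + (0)²) = √49 = 7
|MN| = √((-7)² + (-24)²) = √625 = 25
|NJ| = √((28)² + (0)²) = √784 = 28
Perimeter = 15 + 13 + 7 + 25 + 28 = 88.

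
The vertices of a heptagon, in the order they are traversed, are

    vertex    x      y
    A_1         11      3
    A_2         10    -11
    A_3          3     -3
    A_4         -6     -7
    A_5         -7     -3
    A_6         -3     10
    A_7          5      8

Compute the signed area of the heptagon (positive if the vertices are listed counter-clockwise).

Σ = (-151) + (3) + (-39) + (-31) + (-79) + (-74) + (-73) = -444
Signed area = Σ/2 = -222 (negative ⇒ clockwise traversal).

-222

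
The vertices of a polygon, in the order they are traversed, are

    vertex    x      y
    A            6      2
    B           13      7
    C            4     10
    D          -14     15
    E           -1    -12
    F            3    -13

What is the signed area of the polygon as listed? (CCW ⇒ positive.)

A→B: (6)(7) − (13)(2) = 16
B→C: (13)(10) − (4)(7) = 102
C→D: (4)(15) − (-14)(10) = 200
D→E: (-14)(-12) − (-1)(15) = 183
E→F: (-1)(-13) − (3)(-12) = 49
F→A: (3)(2) − (6)(-13) = 84
Σ = 634
Signed area = Σ/2 = 317 (positive ⇒ counter-clockwise traversal).

317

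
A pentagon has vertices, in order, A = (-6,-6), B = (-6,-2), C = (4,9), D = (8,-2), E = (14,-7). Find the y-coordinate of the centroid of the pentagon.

-25/19

Apply the surveyor's formula. First the cross-terms c_i = x_i·y_{i+1} − x_{i+1}·y_i:
  -24, -46, -80, -28, -126  ⇒  2A = -304, A = -152.
Then Σ (y_i + y_{i+1})·c_i = 1200, so ȳ = 1200 / (6·(-152)) = -25/19.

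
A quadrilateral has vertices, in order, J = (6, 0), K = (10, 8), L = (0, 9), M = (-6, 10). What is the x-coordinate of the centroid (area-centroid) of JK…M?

Apply Gauss's area formula. First the cross-terms c_i = x_i·y_{i+1} − x_{i+1}·y_i:
  48, 90, 54, -60  ⇒  2A = 132, A = 66.
Then Σ (x_i + x_{i+1})·c_i = 1344, so x̄ = 1344 / (6·66) = 112/33.

112/33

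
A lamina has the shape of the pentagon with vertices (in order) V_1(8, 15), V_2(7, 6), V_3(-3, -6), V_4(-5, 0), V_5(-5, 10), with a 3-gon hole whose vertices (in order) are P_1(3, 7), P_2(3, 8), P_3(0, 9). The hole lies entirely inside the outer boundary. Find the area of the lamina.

156.5

Outer boundary:
Σ = (-57) + (-24) + (-30) + (-50) + (-155) = -316
Area = |Σ|/2 = 158.
Hole:
Σ = (3) + (27) + (-27) = 3
Area = |Σ|/2 = 1.5.
Net area = 158 − 1.5 = 156.5.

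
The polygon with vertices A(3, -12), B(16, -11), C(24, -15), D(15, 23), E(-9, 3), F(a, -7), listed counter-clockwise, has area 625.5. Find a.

3

Write out the shoelace sum; only the two edges meeting at F involve a:
2·Area = [((-9)·(-7) − a·3) + (a·(-12) − 3·(-7))] + 1212
       = -15·a + 1296 = 1251
⇒ a = 3.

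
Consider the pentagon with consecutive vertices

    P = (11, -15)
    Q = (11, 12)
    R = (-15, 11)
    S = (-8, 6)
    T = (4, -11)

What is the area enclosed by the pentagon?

Σ = (297) + (301) + (-2) + (64) + (61) = 721
Area = |Σ|/2 = 360.5.

360.5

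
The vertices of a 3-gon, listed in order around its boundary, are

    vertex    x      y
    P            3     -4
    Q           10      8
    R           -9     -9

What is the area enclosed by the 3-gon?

54.5

Apply Gauss's area formula: 2A = Σ (x_i·y_{i+1} − x_{i+1}·y_i), indices taken mod 3.
Σ = (64) + (-18) + (63) = 109
Area = |Σ|/2 = 54.5.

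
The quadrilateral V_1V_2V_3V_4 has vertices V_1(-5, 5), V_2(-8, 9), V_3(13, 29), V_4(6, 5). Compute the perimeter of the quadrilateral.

70

|V_1V_2| = √((-3)² + (4)²) = √25 = 5
|V_2V_3| = √((21)² + (20)²) = √841 = 29
|V_3V_4| = √((-7)² + (-24)²) = √625 = 25
|V_4V_1| = √((-11)² + (0)²) = √121 = 11
Perimeter = 5 + 29 + 25 + 11 = 70.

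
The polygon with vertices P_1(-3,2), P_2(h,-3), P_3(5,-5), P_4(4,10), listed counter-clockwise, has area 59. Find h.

2

The doubled signed area Σ (x_i y_{i+1} − x_{i+1} y_i) is linear in h.
With h=0 it equals 132; the coefficient of h is -7 (from the two edges through P_2).
So -7·h + 132 = 2·59 = 118 ⇒ h = 2.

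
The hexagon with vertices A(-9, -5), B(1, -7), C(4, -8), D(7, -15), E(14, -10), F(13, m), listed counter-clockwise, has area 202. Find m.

Write out the shoelace sum; only the two edges meeting at F involve m:
2·Area = [(14·m − 13·(-10)) + (13·(-5) − (-9)·m)] + 224
       = 23·m + 289 = 404
⇒ m = 5.

5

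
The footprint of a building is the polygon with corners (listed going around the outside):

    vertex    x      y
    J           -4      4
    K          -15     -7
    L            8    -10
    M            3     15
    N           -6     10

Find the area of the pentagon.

290

Σ = (88) + (206) + (150) + (120) + (16) = 580
Area = |Σ|/2 = 290.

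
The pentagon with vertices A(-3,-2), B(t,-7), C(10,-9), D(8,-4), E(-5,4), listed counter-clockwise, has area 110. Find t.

-9

Write out the shoelace sum; only the two edges meeting at B involve t:
2·Area = [((-3)·(-7) − t·(-2)) + (t·(-9) − 10·(-7))] + 66
       = -7·t + 157 = 220
⇒ t = -9.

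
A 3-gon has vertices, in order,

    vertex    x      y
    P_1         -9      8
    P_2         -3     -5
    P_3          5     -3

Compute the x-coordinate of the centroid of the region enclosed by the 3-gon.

Apply the shoelace (surveyor's) formula. First the cross-terms c_i = x_i·y_{i+1} − x_{i+1}·y_i:
  69, 34, 13  ⇒  2A = 116, A = 58.
Then Σ (x_i + x_{i+1})·c_i = -812, so x̄ = -812 / (6·58) = -7/3.

-7/3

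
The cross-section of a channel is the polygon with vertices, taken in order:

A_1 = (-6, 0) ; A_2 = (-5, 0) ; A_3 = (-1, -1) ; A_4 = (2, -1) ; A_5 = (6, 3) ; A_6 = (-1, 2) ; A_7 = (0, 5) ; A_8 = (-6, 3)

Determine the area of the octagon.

Apply the surveyor's formula: 2A = Σ (x_i·y_{i+1} − x_{i+1}·y_i), indices taken mod 8.
Cross-terms: 0, 5, 3, 12, 15, -5, 30, 18  ⇒  Σ = 78
Area = |Σ|/2 = 39.

39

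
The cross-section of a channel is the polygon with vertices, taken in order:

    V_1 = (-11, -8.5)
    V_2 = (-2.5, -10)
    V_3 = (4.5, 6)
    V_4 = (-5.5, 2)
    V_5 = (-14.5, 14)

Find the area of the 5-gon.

195

Apply the shoelace (surveyor's) formula: 2A = Σ (x_i·y_{i+1} − x_{i+1}·y_i), indices taken mod 5.
Σ = (88.75) + (30) + (42) + (-48) + (277.25) = 390
Area = |Σ|/2 = 195.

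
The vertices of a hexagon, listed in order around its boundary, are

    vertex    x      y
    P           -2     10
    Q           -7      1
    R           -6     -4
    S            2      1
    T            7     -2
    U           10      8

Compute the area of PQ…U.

Cross-terms: 68, 34, 2, -11, 76, 116  ⇒  Σ = 285
Area = |Σ|/2 = 142.5.

142.5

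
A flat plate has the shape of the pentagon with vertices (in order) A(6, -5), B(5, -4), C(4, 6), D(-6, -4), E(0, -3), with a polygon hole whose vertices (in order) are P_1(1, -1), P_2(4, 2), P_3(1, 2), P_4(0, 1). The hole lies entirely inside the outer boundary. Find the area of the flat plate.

45.5

Outer boundary:
Apply the shoelace formula: 2A = Σ (x_i·y_{i+1} − x_{i+1}·y_i), indices taken mod 5.
Cross-terms: 1, 46, 20, 18, 18  ⇒  Σ = 103
Area = |Σ|/2 = 51.5.
Hole:
Apply the shoelace formula: 2A = Σ (x_i·y_{i+1} − x_{i+1}·y_i), indices taken mod 4.
P_1→P_2: (1)(2) − (4)(-1) = 6
P_2→P_3: (4)(2) − (1)(2) = 6
P_3→P_4: (1)(1) − (0)(2) = 1
P_4→P_1: (0)(-1) − (1)(1) = -1
Σ = 12
Area = |Σ|/2 = 6.
Net area = 51.5 − 6 = 45.5.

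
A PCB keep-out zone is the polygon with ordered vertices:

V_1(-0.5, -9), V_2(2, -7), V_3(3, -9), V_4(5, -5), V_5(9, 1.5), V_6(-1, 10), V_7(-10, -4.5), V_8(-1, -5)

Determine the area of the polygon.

177.5

Σ = (21.5) + (3) + (30) + (52.5) + (91.5) + (104.5) + (45.5) + (6.5) = 355
Area = |Σ|/2 = 177.5.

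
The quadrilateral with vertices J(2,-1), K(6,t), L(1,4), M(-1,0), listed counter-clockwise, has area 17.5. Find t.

0

The doubled signed area Σ (x_i y_{i+1} − x_{i+1} y_i) is linear in t.
With t=0 it equals 35; the coefficient of t is 1 (from the two edges through K).
So 1·t + 35 = 2·17.5 = 35 ⇒ t = 0.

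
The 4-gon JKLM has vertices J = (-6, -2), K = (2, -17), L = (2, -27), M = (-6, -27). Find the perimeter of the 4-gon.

|JK| = √((8)² + (-15)²) = √289 = 17
|KL| = √((0)² + (-10)²) = √100 = 10
|LM| = √((-8)² + (0)²) = √64 = 8
|MJ| = √((0)² + (25)²) = √625 = 25
Perimeter = 17 + 10 + 8 + 25 = 60.

60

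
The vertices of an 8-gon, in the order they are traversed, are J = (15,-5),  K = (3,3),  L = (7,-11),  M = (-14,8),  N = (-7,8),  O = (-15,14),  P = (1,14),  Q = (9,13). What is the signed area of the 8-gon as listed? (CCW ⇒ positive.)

-351.5

Apply the shoelace (surveyor's) formula: 2A = Σ (x_i·y_{i+1} − x_{i+1}·y_i), indices taken mod 8.
Σ = (60) + (-54) + (-98) + (-56) + (22) + (-224) + (-113) + (-240) = -703
Signed area = Σ/2 = -351.5 (negative ⇒ clockwise traversal).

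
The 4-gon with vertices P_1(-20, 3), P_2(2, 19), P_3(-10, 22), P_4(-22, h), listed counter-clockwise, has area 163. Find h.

Write out the shoelace sum; only the two edges meeting at P_4 involve h:
2·Area = [((-10)·h − (-22)·22) + ((-22)·3 − (-20)·h)] + -152
       = 10·h + 266 = 326
⇒ h = 6.

6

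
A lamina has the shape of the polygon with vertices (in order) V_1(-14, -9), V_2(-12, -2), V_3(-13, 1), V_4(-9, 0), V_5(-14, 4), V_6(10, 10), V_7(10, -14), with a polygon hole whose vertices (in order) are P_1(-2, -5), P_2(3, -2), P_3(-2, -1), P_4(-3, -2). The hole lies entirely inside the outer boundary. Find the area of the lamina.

Outer boundary:
Σ = (-80) + (-38) + (9) + (-36) + (-180) + (-240) + (-286) = -851
Area = |Σ|/2 = 425.5.
Hole:
Apply the surveyor's formula: 2A = Σ (x_i·y_{i+1} − x_{i+1}·y_i), indices taken mod 4.
Σ = (19) + (-7) + (1) + (11) = 24
Area = |Σ|/2 = 12.
Net area = 425.5 − 12 = 413.5.

413.5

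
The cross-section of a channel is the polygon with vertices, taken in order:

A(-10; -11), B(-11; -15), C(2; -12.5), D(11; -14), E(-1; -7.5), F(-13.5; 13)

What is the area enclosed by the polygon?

186.875

A→B: (-10)(-15) − (-11)(-11) = 29
B→C: (-11)(-12.5) − (2)(-15) = 167.5
C→D: (2)(-14) − (11)(-12.5) = 109.5
D→E: (11)(-7.5) − (-1)(-14) = -96.5
E→F: (-1)(13) − (-13.5)(-7.5) = -114.25
F→A: (-13.5)(-11) − (-10)(13) = 278.5
Σ = 373.75
Area = |Σ|/2 = 186.875.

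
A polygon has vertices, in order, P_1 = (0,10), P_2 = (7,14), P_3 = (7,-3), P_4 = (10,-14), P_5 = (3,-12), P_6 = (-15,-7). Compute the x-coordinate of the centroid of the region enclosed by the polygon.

Apply the surveyor's formula. First the cross-terms c_i = x_i·y_{i+1} − x_{i+1}·y_i:
  -70, -119, -68, -78, -201, -150  ⇒  2A = -686, A = -343.
Then Σ (x_i + x_{i+1})·c_i = 336, so x̄ = 336 / (6·(-343)) = -8/49.

-8/49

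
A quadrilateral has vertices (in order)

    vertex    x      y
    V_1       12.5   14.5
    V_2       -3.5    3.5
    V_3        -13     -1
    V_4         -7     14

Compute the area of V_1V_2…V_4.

Apply Gauss's area formula: 2A = Σ (x_i·y_{i+1} − x_{i+1}·y_i), indices taken mod 4.
Σ = (94.5) + (49) + (-189) + (-276.5) = -322
Area = |Σ|/2 = 161.

161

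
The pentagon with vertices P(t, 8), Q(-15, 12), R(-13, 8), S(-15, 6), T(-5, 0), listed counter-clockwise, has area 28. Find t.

Write out the shoelace sum; only the two edges meeting at P involve t:
2·Area = [((-5)·8 − t·0) + (t·12 − (-15)·8)] + 108
       = 12·t + 188 = 56
⇒ t = -11.

-11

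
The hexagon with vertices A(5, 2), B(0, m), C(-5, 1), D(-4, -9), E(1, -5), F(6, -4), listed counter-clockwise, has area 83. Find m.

The doubled signed area Σ (x_i y_{i+1} − x_{i+1} y_i) is linear in m.
With m=0 it equals 136; the coefficient of m is 10 (from the two edges through B).
So 10·m + 136 = 2·83 = 166 ⇒ m = 3.

3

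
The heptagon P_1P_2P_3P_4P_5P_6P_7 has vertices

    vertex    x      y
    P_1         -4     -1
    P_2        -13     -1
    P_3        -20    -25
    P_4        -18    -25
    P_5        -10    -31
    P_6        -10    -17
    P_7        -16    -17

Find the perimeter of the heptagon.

86

|P_1P_2| = √((-9)² + (0)²) = √81 = 9
|P_2P_3| = √((-7)² + (-24)²) = √625 = 25
|P_3P_4| = √((2)² + (0)²) = √4 = 2
|P_4P_5| = √((8)² + (-6)²) = √100 = 10
|P_5P_6| = √((0)² + (14)²) = √196 = 14
|P_6P_7| = √((-6)² + (0)²) = √36 = 6
|P_7P_1| = √((12)² + (16)²) = √400 = 20
Perimeter = 9 + 25 + 2 + 10 + 14 + 6 + 20 = 86.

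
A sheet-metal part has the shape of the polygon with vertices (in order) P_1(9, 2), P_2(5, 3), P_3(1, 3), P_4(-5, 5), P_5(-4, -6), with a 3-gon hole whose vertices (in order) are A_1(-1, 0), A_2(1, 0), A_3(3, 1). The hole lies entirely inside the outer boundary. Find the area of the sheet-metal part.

Outer boundary:
P_1→P_2: (9)(3) − (5)(2) = 17
P_2→P_3: (5)(3) − (1)(3) = 12
P_3→P_4: (1)(5) − (-5)(3) = 20
P_4→P_5: (-5)(-6) − (-4)(5) = 50
P_5→P_1: (-4)(2) − (9)(-6) = 46
Σ = 145
Area = |Σ|/2 = 72.5.
Hole:
Apply the shoelace (surveyor's) formula: 2A = Σ (x_i·y_{i+1} − x_{i+1}·y_i), indices taken mod 3.
A_1→A_2: (-1)(0) − (1)(0) = 0
A_2→A_3: (1)(1) − (3)(0) = 1
A_3→A_1: (3)(0) − (-1)(1) = 1
Σ = 2
Area = |Σ|/2 = 1.
Net area = 72.5 − 1 = 71.5.

71.5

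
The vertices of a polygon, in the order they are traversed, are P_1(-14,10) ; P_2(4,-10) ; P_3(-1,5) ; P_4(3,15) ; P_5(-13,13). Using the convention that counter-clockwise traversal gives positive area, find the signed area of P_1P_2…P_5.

183

Apply Gauss's area formula: 2A = Σ (x_i·y_{i+1} − x_{i+1}·y_i), indices taken mod 5.
Σ = (100) + (10) + (-30) + (234) + (52) = 366
Signed area = Σ/2 = 183 (positive ⇒ counter-clockwise traversal).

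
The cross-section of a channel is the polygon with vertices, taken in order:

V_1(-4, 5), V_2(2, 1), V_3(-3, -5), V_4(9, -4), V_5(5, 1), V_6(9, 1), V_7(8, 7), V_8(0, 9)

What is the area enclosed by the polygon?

Σ = (-14) + (-7) + (57) + (29) + (-4) + (55) + (72) + (36) = 224
Area = |Σ|/2 = 112.

112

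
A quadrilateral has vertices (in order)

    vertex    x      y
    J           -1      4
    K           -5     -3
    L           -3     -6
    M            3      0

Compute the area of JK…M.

Apply Gauss's area formula: 2A = Σ (x_i·y_{i+1} − x_{i+1}·y_i), indices taken mod 4.
Σ = (23) + (21) + (18) + (12) = 74
Area = |Σ|/2 = 37.

37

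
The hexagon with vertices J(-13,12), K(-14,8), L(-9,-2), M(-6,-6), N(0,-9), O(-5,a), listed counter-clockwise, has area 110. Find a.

The doubled signed area Σ (x_i y_{i+1} − x_{i+1} y_i) is linear in a.
With a=0 it equals 155; the coefficient of a is 13 (from the two edges through O).
So 13·a + 155 = 2·110 = 220 ⇒ a = 5.

5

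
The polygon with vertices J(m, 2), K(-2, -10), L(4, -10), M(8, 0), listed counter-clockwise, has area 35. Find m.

9

Write out the shoelace sum; only the two edges meeting at J involve m:
2·Area = [(8·2 − m·0) + (m·(-10) − (-2)·2)] + 140
       = -10·m + 160 = 70
⇒ m = 9.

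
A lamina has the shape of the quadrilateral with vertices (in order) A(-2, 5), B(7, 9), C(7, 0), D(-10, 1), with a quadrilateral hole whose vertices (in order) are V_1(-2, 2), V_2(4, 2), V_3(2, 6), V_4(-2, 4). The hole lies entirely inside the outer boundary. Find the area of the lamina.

62.5

Outer boundary:
Σ = (-53) + (-63) + (7) + (-48) = -157
Area = |Σ|/2 = 78.5.
Hole:
Apply the shoelace (surveyor's) formula: 2A = Σ (x_i·y_{i+1} − x_{i+1}·y_i), indices taken mod 4.
Σ = (-12) + (20) + (20) + (4) = 32
Area = |Σ|/2 = 16.
Net area = 78.5 − 16 = 62.5.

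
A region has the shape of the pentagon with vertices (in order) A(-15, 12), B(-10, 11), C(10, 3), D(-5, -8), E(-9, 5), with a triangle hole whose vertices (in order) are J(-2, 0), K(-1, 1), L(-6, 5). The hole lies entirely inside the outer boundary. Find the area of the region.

185.5

Outer boundary:
Σ = (-45) + (-140) + (-65) + (-97) + (-33) = -380
Area = |Σ|/2 = 190.
Hole:
Apply Gauss's area formula: 2A = Σ (x_i·y_{i+1} − x_{i+1}·y_i), indices taken mod 3.
Cross-terms: -2, 1, 10  ⇒  Σ = 9
Area = |Σ|/2 = 4.5.
Net area = 190 − 4.5 = 185.5.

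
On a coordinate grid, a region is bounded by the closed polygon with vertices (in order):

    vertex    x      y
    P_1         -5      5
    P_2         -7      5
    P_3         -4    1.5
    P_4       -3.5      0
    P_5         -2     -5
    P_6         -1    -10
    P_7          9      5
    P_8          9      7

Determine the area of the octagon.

Apply the shoelace (surveyor's) formula: 2A = Σ (x_i·y_{i+1} − x_{i+1}·y_i), indices taken mod 8.
Σ = (10) + (9.5) + (5.25) + (17.5) + (15) + (85) + (18) + (80) = 240.25
Area = |Σ|/2 = 120.125.

120.125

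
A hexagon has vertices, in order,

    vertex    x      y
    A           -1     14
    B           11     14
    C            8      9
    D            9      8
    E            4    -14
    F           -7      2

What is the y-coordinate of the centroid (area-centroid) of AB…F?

800/271

Apply the shoelace (surveyor's) formula. First the cross-terms c_i = x_i·y_{i+1} − x_{i+1}·y_i:
  -168, -13, -17, -158, -90, -96  ⇒  2A = -542, A = -271.
Then Σ (y_i + y_{i+1})·c_i = -4800, so ȳ = -4800 / (6·(-271)) = 800/271.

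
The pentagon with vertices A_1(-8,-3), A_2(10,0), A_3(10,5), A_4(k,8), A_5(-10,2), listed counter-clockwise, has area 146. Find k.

Write out the shoelace sum; only the two edges meeting at A_4 involve k:
2·Area = [(10·8 − k·5) + (k·2 − (-10)·8)] + 126
       = -3·k + 286 = 292
⇒ k = -2.

-2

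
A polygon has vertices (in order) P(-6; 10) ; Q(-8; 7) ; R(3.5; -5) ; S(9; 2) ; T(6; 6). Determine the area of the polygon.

Apply the shoelace (surveyor's) formula: 2A = Σ (x_i·y_{i+1} − x_{i+1}·y_i), indices taken mod 5.
Cross-terms: 38, 15.5, 52, 42, 96  ⇒  Σ = 243.5
Area = |Σ|/2 = 121.75.

121.75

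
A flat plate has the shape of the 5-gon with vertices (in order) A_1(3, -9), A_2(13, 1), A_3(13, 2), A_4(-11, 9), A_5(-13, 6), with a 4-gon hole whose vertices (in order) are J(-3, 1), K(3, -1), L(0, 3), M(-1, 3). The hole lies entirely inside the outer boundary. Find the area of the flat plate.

Outer boundary:
Cross-terms: 120, 13, 139, 51, 99  ⇒  Σ = 422
Area = |Σ|/2 = 211.
Hole:
Σ = (0) + (9) + (3) + (8) = 20
Area = |Σ|/2 = 10.
Net area = 211 − 10 = 201.

201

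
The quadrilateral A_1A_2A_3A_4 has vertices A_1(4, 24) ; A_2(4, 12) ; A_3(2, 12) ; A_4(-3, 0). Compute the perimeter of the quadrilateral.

52

|A_1A_2| = √((0)² + (-12)²) = √144 = 12
|A_2A_3| = √((-2)² + (0)²) = √4 = 2
|A_3A_4| = √((-5)² + (-12)²) = √169 = 13
|A_4A_1| = √((7)² + (24)²) = √625 = 25
Perimeter = 12 + 2 + 13 + 25 = 52.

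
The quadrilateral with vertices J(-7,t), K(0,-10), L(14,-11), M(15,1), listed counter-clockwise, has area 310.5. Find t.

15

The doubled signed area Σ (x_i y_{i+1} − x_{i+1} y_i) is linear in t.
With t=0 it equals 396; the coefficient of t is 15 (from the two edges through J).
So 15·t + 396 = 2·310.5 = 621 ⇒ t = 15.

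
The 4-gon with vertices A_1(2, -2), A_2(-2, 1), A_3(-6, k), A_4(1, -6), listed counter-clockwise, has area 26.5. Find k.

The doubled signed area Σ (x_i y_{i+1} − x_{i+1} y_i) is linear in k.
With k=0 it equals 50; the coefficient of k is -3 (from the two edges through A_3).
So -3·k + 50 = 2·26.5 = 53 ⇒ k = -1.

-1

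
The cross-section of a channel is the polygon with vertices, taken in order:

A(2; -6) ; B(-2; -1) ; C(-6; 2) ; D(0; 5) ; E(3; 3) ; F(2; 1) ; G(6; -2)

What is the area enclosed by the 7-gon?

57

Apply the shoelace formula: 2A = Σ (x_i·y_{i+1} − x_{i+1}·y_i), indices taken mod 7.
Σ = (-14) + (-10) + (-30) + (-15) + (-3) + (-10) + (-32) = -114
Area = |Σ|/2 = 57.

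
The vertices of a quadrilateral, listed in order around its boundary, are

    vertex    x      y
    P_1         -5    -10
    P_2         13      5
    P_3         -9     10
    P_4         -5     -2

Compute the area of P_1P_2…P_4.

Σ = (105) + (175) + (68) + (40) = 388
Area = |Σ|/2 = 194.

194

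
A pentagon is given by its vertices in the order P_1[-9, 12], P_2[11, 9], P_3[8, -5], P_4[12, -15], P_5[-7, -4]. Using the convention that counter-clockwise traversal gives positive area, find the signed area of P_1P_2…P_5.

-336.5

Cross-terms: -213, -127, -60, -153, -120  ⇒  Σ = -673
Signed area = Σ/2 = -336.5 (negative ⇒ clockwise traversal).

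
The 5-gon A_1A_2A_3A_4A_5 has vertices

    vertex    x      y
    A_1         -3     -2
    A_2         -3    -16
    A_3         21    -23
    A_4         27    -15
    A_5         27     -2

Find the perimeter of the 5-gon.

|A_1A_2| = √((0)² + (-14)²) = √196 = 14
|A_2A_3| = √((24)² + (-7)²) = √625 = 25
|A_3A_4| = √((6)² + (8)²) = √100 = 10
|A_4A_5| = √((0)² + (13)²) = √169 = 13
|A_5A_1| = √((-30)² + (0)²) = √900 = 30
Perimeter = 14 + 25 + 10 + 13 + 30 = 92.

92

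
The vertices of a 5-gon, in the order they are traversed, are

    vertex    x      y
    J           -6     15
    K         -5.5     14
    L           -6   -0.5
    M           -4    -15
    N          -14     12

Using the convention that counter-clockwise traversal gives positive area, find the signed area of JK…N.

Apply the shoelace formula: 2A = Σ (x_i·y_{i+1} − x_{i+1}·y_i), indices taken mod 5.
Σ = (-1.5) + (86.75) + (88) + (-258) + (-138) = -222.75
Signed area = Σ/2 = -111.375 (negative ⇒ clockwise traversal).

-111.375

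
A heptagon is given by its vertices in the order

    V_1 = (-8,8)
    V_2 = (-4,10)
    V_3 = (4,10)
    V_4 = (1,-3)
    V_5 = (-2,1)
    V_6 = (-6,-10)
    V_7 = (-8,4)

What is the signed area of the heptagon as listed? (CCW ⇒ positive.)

Cross-terms: -48, -80, -22, -5, 26, -104, -32  ⇒  Σ = -265
Signed area = Σ/2 = -132.5 (negative ⇒ clockwise traversal).

-132.5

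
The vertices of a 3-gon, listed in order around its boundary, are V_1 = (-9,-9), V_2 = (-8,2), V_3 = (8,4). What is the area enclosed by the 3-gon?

Apply the surveyor's formula: 2A = Σ (x_i·y_{i+1} − x_{i+1}·y_i), indices taken mod 3.
Σ = (-90) + (-48) + (-36) = -174
Area = |Σ|/2 = 87.

87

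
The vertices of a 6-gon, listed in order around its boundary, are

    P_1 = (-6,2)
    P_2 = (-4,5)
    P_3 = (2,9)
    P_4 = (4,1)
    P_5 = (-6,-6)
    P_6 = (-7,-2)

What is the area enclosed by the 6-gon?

Σ = (-22) + (-46) + (-34) + (-18) + (-30) + (-26) = -176
Area = |Σ|/2 = 88.

88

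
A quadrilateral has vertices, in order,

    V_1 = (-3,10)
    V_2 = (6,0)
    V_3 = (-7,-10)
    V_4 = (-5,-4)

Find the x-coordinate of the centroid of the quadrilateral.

Apply the shoelace (surveyor's) formula. First the cross-terms c_i = x_i·y_{i+1} − x_{i+1}·y_i:
  -60, -60, -22, -62  ⇒  2A = -204, A = -102.
Then Σ (x_i + x_{i+1})·c_i = 640, so x̄ = 640 / (6·(-102)) = -160/153.

-160/153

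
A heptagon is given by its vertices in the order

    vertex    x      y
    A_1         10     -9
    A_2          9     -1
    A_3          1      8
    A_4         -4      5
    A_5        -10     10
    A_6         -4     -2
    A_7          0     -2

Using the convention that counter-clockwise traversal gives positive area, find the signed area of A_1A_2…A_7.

Σ = (71) + (73) + (37) + (10) + (60) + (8) + (20) = 279
Signed area = Σ/2 = 139.5 (positive ⇒ counter-clockwise traversal).

139.5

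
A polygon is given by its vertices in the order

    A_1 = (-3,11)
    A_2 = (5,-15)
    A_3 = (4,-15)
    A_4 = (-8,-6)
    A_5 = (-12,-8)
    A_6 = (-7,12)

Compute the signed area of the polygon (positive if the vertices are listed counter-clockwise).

-209

Apply Gauss's area formula: 2A = Σ (x_i·y_{i+1} − x_{i+1}·y_i), indices taken mod 6.
Σ = (-10) + (-15) + (-144) + (-8) + (-200) + (-41) = -418
Signed area = Σ/2 = -209 (negative ⇒ clockwise traversal).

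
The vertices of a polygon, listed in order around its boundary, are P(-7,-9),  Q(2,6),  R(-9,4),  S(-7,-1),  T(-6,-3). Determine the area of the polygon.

Apply Gauss's area formula: 2A = Σ (x_i·y_{i+1} − x_{i+1}·y_i), indices taken mod 5.
Σ = (-24) + (62) + (37) + (15) + (33) = 123
Area = |Σ|/2 = 61.5.

61.5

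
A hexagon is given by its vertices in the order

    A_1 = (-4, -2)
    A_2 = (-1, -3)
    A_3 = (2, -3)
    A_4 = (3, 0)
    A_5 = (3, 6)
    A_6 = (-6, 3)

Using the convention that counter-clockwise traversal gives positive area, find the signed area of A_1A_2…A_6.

57.5

Apply the shoelace (surveyor's) formula: 2A = Σ (x_i·y_{i+1} − x_{i+1}·y_i), indices taken mod 6.
Σ = (10) + (9) + (9) + (18) + (45) + (24) = 115
Signed area = Σ/2 = 57.5 (positive ⇒ counter-clockwise traversal).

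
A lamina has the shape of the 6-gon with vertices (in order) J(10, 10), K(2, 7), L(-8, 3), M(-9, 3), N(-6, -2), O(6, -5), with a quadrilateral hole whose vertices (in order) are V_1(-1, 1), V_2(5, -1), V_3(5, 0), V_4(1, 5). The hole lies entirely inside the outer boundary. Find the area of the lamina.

135.5

Outer boundary:
J→K: (10)(7) − (2)(10) = 50
K→L: (2)(3) − (-8)(7) = 62
L→M: (-8)(3) − (-9)(3) = 3
M→N: (-9)(-2) − (-6)(3) = 36
N→O: (-6)(-5) − (6)(-2) = 42
O→J: (6)(10) − (10)(-5) = 110
Σ = 303
Area = |Σ|/2 = 151.5.
Hole:
Σ = (-4) + (5) + (25) + (6) = 32
Area = |Σ|/2 = 16.
Net area = 151.5 − 16 = 135.5.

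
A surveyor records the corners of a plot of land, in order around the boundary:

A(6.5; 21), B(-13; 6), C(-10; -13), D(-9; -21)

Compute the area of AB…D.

290.75

Apply the shoelace (surveyor's) formula: 2A = Σ (x_i·y_{i+1} − x_{i+1}·y_i), indices taken mod 4.
Σ = (312) + (229) + (93) + (-52.5) = 581.5
Area = |Σ|/2 = 290.75.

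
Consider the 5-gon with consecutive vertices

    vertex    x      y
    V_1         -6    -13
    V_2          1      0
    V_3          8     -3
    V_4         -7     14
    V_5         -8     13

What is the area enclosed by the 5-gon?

152

V_1→V_2: (-6)(0) − (1)(-13) = 13
V_2→V_3: (1)(-3) − (8)(0) = -3
V_3→V_4: (8)(14) − (-7)(-3) = 91
V_4→V_5: (-7)(13) − (-8)(14) = 21
V_5→V_1: (-8)(-13) − (-6)(13) = 182
Σ = 304
Area = |Σ|/2 = 152.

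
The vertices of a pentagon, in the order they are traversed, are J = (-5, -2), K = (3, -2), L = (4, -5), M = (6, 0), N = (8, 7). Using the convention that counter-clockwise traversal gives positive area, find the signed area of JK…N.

Σ = (16) + (-7) + (30) + (42) + (19) = 100
Signed area = Σ/2 = 50 (positive ⇒ counter-clockwise traversal).

50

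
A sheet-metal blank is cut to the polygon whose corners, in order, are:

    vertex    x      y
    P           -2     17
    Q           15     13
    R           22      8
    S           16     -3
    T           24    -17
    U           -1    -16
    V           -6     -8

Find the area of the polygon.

Σ = (-281) + (-166) + (-194) + (-200) + (-401) + (-88) + (-118) = -1448
Area = |Σ|/2 = 724.

724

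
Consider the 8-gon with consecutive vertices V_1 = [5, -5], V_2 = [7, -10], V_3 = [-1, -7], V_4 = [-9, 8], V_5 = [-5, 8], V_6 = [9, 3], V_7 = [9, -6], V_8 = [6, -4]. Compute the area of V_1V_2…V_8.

Cross-terms: -15, -59, -71, -32, -87, -81, 0, -10  ⇒  Σ = -355
Area = |Σ|/2 = 177.5.

177.5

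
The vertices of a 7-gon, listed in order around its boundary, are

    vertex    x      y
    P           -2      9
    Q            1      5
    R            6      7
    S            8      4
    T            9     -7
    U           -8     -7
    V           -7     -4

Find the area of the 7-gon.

Σ = (-19) + (-23) + (-32) + (-92) + (-119) + (-17) + (-71) = -373
Area = |Σ|/2 = 186.5.

186.5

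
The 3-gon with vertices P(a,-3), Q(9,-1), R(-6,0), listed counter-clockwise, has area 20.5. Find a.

-2

Write out the shoelace sum; only the two edges meeting at P involve a:
2·Area = [((-6)·(-3) − a·0) + (a·(-1) − 9·(-3))] + -6
       = -1·a + 39 = 41
⇒ a = -2.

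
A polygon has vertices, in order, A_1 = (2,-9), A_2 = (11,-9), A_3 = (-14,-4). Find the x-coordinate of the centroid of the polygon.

-1/3

Apply the surveyor's formula. First the cross-terms c_i = x_i·y_{i+1} − x_{i+1}·y_i:
  81, -170, 134  ⇒  2A = 45, A = 22.5.
Then Σ (x_i + x_{i+1})·c_i = -45, so x̄ = -45 / (6·22.5) = -1/3.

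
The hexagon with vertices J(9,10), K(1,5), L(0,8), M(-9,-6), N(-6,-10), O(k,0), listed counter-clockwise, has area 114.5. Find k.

The doubled signed area Σ (x_i y_{i+1} − x_{i+1} y_i) is linear in k.
With k=0 it equals 169; the coefficient of k is 20 (from the two edges through O).
So 20·k + 169 = 2·114.5 = 229 ⇒ k = 3.

3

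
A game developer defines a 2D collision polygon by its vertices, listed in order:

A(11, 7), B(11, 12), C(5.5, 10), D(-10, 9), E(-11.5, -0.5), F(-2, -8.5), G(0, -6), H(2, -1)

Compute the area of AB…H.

Apply Gauss's area formula: 2A = Σ (x_i·y_{i+1} − x_{i+1}·y_i), indices taken mod 8.
A→B: (11)(12) − (11)(7) = 55
B→C: (11)(10) − (5.5)(12) = 44
C→D: (5.5)(9) − (-10)(10) = 149.5
D→E: (-10)(-0.5) − (-11.5)(9) = 108.5
E→F: (-11.5)(-8.5) − (-2)(-0.5) = 96.75
F→G: (-2)(-6) − (0)(-8.5) = 12
G→H: (0)(-1) − (2)(-6) = 12
H→A: (2)(7) − (11)(-1) = 25
Σ = 502.75
Area = |Σ|/2 = 251.375.

251.375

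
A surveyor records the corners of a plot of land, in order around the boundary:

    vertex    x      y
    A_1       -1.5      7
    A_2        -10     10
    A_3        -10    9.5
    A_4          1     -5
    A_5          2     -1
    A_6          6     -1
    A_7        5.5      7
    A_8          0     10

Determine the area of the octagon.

Apply the shoelace (surveyor's) formula: 2A = Σ (x_i·y_{i+1} − x_{i+1}·y_i), indices taken mod 8.
Σ = (55) + (5) + (40.5) + (9) + (4) + (47.5) + (55) + (15) = 231
Area = |Σ|/2 = 115.5.

115.5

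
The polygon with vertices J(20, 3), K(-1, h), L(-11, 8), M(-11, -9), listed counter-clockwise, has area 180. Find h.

1

Write out the shoelace sum; only the two edges meeting at K involve h:
2·Area = [(20·h − (-1)·3) + ((-1)·8 − (-11)·h)] + 334
       = 31·h + 329 = 360
⇒ h = 1.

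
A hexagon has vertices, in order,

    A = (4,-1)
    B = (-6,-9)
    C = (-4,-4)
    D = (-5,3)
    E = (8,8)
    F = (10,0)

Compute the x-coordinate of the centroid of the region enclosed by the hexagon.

Apply the shoelace (surveyor's) formula. First the cross-terms c_i = x_i·y_{i+1} − x_{i+1}·y_i:
  -42, -12, -32, -64, -80, -10  ⇒  2A = -240, A = -120.
Then Σ (x_i + x_{i+1})·c_i = -1280, so x̄ = -1280 / (6·(-120)) = 16/9.

16/9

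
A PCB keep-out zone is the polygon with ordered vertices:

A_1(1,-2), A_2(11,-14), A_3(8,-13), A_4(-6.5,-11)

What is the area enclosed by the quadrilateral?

Apply Gauss's area formula: 2A = Σ (x_i·y_{i+1} − x_{i+1}·y_i), indices taken mod 4.
Σ = (8) + (-31) + (-172.5) + (24) = -171.5
Area = |Σ|/2 = 85.75.

85.75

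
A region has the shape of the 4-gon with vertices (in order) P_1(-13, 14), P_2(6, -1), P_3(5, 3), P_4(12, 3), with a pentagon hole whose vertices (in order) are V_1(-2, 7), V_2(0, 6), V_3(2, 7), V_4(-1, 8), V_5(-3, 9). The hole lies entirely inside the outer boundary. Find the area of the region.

Outer boundary:
Apply the surveyor's formula: 2A = Σ (x_i·y_{i+1} − x_{i+1}·y_i), indices taken mod 4.
Cross-terms: -71, 23, -21, 207  ⇒  Σ = 138
Area = |Σ|/2 = 69.
Hole:
Σ = (-12) + (-12) + (23) + (15) + (-3) = 11
Area = |Σ|/2 = 5.5.
Net area = 69 − 5.5 = 63.5.

63.5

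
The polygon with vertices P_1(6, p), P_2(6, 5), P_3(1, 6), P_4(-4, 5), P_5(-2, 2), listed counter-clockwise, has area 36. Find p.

Write out the shoelace sum; only the two edges meeting at P_1 involve p:
2·Area = [((-2)·p − 6·2) + (6·5 − 6·p)] + 62
       = -8·p + 80 = 72
⇒ p = 1.

1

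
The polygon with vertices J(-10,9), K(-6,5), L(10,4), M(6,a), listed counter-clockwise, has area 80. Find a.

The doubled signed area Σ (x_i y_{i+1} − x_{i+1} y_i) is linear in a.
With a=0 it equals -40; the coefficient of a is 20 (from the two edges through M).
So 20·a + -40 = 2·80 = 160 ⇒ a = 10.

10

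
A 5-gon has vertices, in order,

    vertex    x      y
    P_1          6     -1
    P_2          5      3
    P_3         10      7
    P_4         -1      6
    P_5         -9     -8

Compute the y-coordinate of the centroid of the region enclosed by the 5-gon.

Apply the shoelace (surveyor's) formula. First the cross-terms c_i = x_i·y_{i+1} − x_{i+1}·y_i:
  23, 5, 67, 62, 57  ⇒  2A = 214, A = 107.
Then Σ (y_i + y_{i+1})·c_i = 330, so ȳ = 330 / (6·107) = 55/107.

55/107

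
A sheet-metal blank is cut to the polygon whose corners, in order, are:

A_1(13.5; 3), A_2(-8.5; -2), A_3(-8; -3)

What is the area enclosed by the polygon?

Apply the shoelace (surveyor's) formula: 2A = Σ (x_i·y_{i+1} − x_{i+1}·y_i), indices taken mod 3.
Cross-terms: -1.5, 9.5, 16.5  ⇒  Σ = 24.5
Area = |Σ|/2 = 12.25.

12.25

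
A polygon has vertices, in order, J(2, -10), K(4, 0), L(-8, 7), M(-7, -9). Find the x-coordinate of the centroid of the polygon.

Apply the shoelace formula. First the cross-terms c_i = x_i·y_{i+1} − x_{i+1}·y_i:
  40, 28, 121, 88  ⇒  2A = 277, A = 138.5.
Then Σ (x_i + x_{i+1})·c_i = -2127, so x̄ = -2127 / (6·138.5) = -709/277.

-709/277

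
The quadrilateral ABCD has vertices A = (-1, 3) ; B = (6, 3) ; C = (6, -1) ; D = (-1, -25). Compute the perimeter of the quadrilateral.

|AB| = √((7)² + (0)²) = √49 = 7
|BC| = √((0)² + (-4)²) = √16 = 4
|CD| = √((-7)² + (-24)²) = √625 = 25
|DA| = √((0)² + (28)²) = √784 = 28
Perimeter = 7 + 4 + 25 + 28 = 64.

64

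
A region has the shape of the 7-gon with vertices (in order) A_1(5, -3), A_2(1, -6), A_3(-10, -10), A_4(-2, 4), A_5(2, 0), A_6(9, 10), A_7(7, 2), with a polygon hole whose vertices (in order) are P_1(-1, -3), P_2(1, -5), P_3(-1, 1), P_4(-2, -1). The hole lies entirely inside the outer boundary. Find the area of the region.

Outer boundary:
A_1→A_2: (5)(-6) − (1)(-3) = -27
A_2→A_3: (1)(-10) − (-10)(-6) = -70
A_3→A_4: (-10)(4) − (-2)(-10) = -60
A_4→A_5: (-2)(0) − (2)(4) = -8
A_5→A_6: (2)(10) − (9)(0) = 20
A_6→A_7: (9)(2) − (7)(10) = -52
A_7→A_1: (7)(-3) − (5)(2) = -31
Σ = -228
Area = |Σ|/2 = 114.
Hole:
Apply the shoelace formula: 2A = Σ (x_i·y_{i+1} − x_{i+1}·y_i), indices taken mod 4.
P_1→P_2: (-1)(-5) − (1)(-3) = 8
P_2→P_3: (1)(1) − (-1)(-5) = -4
P_3→P_4: (-1)(-1) − (-2)(1) = 3
P_4→P_1: (-2)(-3) − (-1)(-1) = 5
Σ = 12
Area = |Σ|/2 = 6.
Net area = 114 − 6 = 108.

108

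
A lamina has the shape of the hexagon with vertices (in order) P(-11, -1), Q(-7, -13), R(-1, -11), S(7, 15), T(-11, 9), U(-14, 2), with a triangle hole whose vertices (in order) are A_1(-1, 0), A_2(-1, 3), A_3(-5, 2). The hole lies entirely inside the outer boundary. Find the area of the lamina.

309

Outer boundary:
Apply the shoelace (surveyor's) formula: 2A = Σ (x_i·y_{i+1} − x_{i+1}·y_i), indices taken mod 6.
Σ = (136) + (64) + (62) + (228) + (104) + (36) = 630
Area = |Σ|/2 = 315.
Hole:
Apply the surveyor's formula: 2A = Σ (x_i·y_{i+1} − x_{i+1}·y_i), indices taken mod 3.
Cross-terms: -3, 13, 2  ⇒  Σ = 12
Area = |Σ|/2 = 6.
Net area = 315 − 6 = 309.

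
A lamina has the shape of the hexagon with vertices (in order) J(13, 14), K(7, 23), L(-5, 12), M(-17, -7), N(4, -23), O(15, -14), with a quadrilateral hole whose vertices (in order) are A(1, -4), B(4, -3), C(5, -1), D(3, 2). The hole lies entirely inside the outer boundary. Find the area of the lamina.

858

Outer boundary:
Apply the shoelace formula: 2A = Σ (x_i·y_{i+1} − x_{i+1}·y_i), indices taken mod 6.
J→K: (13)(23) − (7)(14) = 201
K→L: (7)(12) − (-5)(23) = 199
L→M: (-5)(-7) − (-17)(12) = 239
M→N: (-17)(-23) − (4)(-7) = 419
N→O: (4)(-14) − (15)(-23) = 289
O→J: (15)(14) − (13)(-14) = 392
Σ = 1739
Area = |Σ|/2 = 869.5.
Hole:
Cross-terms: 13, 11, 13, -14  ⇒  Σ = 23
Area = |Σ|/2 = 11.5.
Net area = 869.5 − 11.5 = 858.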